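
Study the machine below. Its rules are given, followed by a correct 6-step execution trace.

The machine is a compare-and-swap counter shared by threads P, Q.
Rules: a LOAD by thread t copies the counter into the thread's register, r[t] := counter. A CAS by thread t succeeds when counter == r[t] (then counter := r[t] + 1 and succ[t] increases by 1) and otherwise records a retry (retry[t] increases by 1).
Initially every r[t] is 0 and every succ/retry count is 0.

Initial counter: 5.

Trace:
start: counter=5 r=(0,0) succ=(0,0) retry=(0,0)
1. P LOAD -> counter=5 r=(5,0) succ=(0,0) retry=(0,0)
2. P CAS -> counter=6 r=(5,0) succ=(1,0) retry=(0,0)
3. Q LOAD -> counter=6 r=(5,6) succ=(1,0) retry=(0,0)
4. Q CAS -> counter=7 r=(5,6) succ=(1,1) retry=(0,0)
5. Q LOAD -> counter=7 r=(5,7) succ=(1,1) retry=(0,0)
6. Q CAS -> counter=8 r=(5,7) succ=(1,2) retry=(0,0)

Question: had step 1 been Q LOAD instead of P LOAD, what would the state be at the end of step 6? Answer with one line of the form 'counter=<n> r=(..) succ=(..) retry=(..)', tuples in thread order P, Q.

counter=7 r=(0,6) succ=(0,2) retry=(1,0)

(re-executing from step 1 with the substitution; state before step 1: counter=5 r=(0,0) succ=(0,0) retry=(0,0))
1. Q LOAD -> counter=5 r=(0,5) succ=(0,0) retry=(0,0)
2. P CAS -> counter=5 r=(0,5) succ=(0,0) retry=(1,0)
3. Q LOAD -> counter=5 r=(0,5) succ=(0,0) retry=(1,0)
4. Q CAS -> counter=6 r=(0,5) succ=(0,1) retry=(1,0)
5. Q LOAD -> counter=6 r=(0,6) succ=(0,1) retry=(1,0)
6. Q CAS -> counter=7 r=(0,6) succ=(0,2) retry=(1,0)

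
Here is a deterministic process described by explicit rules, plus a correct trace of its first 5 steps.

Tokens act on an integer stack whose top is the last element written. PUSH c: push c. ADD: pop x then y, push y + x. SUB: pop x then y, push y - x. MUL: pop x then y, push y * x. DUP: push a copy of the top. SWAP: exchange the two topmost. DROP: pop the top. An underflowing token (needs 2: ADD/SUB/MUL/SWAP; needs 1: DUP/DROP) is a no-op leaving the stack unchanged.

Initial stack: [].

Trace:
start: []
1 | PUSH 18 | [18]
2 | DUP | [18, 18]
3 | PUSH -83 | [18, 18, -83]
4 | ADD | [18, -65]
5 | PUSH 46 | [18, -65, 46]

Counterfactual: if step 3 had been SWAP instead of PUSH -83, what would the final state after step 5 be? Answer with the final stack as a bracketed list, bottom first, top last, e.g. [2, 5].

(re-executing from step 3 with the substitution; state before step 3: [18, 18])
3 | SWAP | [18, 18]
4 | ADD | [36]
5 | PUSH 46 | [36, 46]

[36, 46]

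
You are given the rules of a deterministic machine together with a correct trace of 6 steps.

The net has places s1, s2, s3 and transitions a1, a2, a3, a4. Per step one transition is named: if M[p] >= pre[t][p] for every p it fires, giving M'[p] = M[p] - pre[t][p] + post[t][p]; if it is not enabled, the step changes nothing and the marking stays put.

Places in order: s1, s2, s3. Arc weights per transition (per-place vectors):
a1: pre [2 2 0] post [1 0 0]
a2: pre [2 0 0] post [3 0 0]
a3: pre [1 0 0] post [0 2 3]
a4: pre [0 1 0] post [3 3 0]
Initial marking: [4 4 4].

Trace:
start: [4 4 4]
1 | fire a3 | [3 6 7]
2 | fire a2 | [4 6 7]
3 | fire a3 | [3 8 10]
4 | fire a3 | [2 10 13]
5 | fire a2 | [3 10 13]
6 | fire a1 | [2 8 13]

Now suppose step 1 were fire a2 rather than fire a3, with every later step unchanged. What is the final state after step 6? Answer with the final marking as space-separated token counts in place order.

4 6 10

(re-executing from step 1 with the substitution; state before step 1: [4 4 4])
1 | fire a2 | [5 4 4]
2 | fire a2 | [6 4 4]
3 | fire a3 | [5 6 7]
4 | fire a3 | [4 8 10]
5 | fire a2 | [5 8 10]
6 | fire a1 | [4 6 10]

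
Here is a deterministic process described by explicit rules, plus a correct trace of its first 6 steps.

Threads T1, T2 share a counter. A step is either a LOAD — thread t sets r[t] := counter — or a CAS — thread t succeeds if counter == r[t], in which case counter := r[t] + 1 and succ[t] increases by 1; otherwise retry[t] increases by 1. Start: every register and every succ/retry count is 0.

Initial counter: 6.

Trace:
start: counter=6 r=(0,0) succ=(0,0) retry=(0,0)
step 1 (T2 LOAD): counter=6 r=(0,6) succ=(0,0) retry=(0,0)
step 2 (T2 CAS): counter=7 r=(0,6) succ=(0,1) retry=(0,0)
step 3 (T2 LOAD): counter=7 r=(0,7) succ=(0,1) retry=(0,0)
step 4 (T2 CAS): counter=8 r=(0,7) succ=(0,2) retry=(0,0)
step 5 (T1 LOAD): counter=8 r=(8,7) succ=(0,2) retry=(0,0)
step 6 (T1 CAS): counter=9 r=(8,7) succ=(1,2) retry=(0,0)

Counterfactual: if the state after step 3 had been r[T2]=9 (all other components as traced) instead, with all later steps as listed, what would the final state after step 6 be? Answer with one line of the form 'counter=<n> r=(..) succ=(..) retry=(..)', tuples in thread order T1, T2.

state after step 3 := counter=7 r=(0,9) succ=(0,1) retry=(0,0)
step 4 (T2 CAS): counter=7 r=(0,9) succ=(0,1) retry=(0,1)
step 5 (T1 LOAD): counter=7 r=(7,9) succ=(0,1) retry=(0,1)
step 6 (T1 CAS): counter=8 r=(7,9) succ=(1,1) retry=(0,1)

counter=8 r=(7,9) succ=(1,1) retry=(0,1)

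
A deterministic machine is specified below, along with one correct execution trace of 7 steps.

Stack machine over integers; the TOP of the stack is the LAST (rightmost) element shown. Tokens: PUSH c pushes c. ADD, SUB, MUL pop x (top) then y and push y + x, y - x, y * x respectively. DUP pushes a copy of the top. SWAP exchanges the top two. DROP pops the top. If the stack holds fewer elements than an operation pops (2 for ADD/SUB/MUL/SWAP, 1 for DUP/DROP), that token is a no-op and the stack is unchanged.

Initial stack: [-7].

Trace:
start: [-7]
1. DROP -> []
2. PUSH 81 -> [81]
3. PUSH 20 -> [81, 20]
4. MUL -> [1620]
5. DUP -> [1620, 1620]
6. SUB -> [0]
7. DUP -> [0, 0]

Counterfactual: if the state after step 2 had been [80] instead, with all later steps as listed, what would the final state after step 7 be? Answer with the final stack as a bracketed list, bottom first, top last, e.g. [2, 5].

[0, 0]

state after step 2 := [80]
3. PUSH 20 -> [80, 20]
4. MUL -> [1600]
5. DUP -> [1600, 1600]
6. SUB -> [0]
7. DUP -> [0, 0]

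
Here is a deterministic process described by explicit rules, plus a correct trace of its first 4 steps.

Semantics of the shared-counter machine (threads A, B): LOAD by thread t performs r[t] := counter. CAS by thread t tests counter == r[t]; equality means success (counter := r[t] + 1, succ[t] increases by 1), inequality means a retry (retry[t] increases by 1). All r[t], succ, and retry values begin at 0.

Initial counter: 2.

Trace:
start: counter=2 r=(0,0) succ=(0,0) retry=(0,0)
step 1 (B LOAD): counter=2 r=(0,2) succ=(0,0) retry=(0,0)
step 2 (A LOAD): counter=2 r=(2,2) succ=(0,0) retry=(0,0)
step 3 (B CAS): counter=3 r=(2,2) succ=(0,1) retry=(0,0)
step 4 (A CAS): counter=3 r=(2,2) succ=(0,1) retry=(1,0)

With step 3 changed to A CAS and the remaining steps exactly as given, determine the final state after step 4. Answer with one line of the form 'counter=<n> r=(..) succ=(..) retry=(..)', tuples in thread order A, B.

(re-executing from step 3 with the substitution; state before step 3: counter=2 r=(2,2) succ=(0,0) retry=(0,0))
step 3 (A CAS): counter=3 r=(2,2) succ=(1,0) retry=(0,0)
step 4 (A CAS): counter=3 r=(2,2) succ=(1,0) retry=(1,0)

counter=3 r=(2,2) succ=(1,0) retry=(1,0)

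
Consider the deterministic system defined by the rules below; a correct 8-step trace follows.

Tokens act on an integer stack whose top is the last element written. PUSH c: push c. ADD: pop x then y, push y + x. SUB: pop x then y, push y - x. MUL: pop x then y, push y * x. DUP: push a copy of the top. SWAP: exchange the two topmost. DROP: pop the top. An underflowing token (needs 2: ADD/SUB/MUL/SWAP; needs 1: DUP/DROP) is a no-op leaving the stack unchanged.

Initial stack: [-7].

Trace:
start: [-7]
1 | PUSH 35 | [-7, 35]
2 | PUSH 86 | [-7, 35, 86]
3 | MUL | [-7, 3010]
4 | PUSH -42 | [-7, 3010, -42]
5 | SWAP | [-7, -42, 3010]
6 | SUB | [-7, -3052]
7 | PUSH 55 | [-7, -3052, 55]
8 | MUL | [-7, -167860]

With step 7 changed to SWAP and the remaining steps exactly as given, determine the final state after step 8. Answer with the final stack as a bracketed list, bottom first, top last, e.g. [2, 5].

[21364]

(re-executing from step 7 with the substitution; state before step 7: [-7, -3052])
7 | SWAP | [-3052, -7]
8 | MUL | [21364]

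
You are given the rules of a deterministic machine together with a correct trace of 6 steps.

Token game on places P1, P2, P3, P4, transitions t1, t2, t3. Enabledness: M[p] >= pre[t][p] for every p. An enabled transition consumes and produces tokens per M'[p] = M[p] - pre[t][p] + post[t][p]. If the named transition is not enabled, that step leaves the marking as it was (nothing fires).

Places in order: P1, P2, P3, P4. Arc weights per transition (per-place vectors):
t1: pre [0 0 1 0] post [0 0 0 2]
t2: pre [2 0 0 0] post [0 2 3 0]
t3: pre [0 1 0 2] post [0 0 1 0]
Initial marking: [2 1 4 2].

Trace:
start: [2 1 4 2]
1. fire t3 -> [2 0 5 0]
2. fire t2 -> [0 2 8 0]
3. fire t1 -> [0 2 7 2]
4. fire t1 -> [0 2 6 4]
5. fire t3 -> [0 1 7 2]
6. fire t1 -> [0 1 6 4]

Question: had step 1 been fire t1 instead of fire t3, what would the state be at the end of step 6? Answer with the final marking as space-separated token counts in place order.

0 2 4 8

(re-executing from step 1 with the substitution; state before step 1: [2 1 4 2])
1. fire t1 -> [2 1 3 4]
2. fire t2 -> [0 3 6 4]
3. fire t1 -> [0 3 5 6]
4. fire t1 -> [0 3 4 8]
5. fire t3 -> [0 2 5 6]
6. fire t1 -> [0 2 4 8]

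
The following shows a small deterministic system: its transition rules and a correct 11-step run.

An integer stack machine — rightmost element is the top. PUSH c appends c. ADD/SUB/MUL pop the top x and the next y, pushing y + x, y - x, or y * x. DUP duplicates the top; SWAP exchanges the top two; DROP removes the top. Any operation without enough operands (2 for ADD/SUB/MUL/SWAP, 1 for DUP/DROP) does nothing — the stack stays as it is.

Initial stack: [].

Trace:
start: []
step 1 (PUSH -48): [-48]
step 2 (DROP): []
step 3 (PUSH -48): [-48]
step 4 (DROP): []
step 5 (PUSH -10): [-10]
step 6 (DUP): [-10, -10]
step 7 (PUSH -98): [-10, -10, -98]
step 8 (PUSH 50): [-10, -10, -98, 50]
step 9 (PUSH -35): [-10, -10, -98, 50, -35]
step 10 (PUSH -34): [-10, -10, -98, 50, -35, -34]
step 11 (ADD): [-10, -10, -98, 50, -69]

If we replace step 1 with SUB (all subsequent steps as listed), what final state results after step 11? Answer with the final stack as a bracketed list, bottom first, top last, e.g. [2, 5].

(re-executing from step 1 with the substitution; state before step 1: [])
step 1 (SUB): []
step 2 (DROP): []
step 3 (PUSH -48): [-48]
step 4 (DROP): []
step 5 (PUSH -10): [-10]
step 6 (DUP): [-10, -10]
step 7 (PUSH -98): [-10, -10, -98]
step 8 (PUSH 50): [-10, -10, -98, 50]
step 9 (PUSH -35): [-10, -10, -98, 50, -35]
step 10 (PUSH -34): [-10, -10, -98, 50, -35, -34]
step 11 (ADD): [-10, -10, -98, 50, -69]

[-10, -10, -98, 50, -69]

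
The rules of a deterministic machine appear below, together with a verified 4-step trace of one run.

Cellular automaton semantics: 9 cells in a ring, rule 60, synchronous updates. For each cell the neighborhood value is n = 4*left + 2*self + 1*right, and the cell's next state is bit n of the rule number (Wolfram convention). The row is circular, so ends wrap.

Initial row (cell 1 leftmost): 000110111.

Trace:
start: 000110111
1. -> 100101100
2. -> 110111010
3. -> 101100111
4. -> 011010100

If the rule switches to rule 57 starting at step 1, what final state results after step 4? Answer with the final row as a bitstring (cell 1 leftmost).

(re-executing steps 1..4 under rule 57; state before step 1: 000110111)
1. -> 110101100
2. -> 101011010
3. -> 010110101
4. -> 101101010

101101010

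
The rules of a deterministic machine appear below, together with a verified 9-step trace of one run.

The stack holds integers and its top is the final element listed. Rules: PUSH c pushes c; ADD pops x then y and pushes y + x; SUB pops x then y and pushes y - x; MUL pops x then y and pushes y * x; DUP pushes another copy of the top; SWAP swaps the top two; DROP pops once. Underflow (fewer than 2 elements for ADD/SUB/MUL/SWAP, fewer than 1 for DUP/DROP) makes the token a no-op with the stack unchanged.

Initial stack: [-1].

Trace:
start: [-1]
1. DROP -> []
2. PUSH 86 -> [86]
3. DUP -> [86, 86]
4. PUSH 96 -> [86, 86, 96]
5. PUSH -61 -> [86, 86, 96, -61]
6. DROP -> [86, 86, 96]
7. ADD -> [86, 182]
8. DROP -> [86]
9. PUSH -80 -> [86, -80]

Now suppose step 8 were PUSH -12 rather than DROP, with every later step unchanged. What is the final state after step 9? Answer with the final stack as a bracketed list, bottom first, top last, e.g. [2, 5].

[86, 182, -12, -80]

(re-executing from step 8 with the substitution; state before step 8: [86, 182])
8. PUSH -12 -> [86, 182, -12]
9. PUSH -80 -> [86, 182, -12, -80]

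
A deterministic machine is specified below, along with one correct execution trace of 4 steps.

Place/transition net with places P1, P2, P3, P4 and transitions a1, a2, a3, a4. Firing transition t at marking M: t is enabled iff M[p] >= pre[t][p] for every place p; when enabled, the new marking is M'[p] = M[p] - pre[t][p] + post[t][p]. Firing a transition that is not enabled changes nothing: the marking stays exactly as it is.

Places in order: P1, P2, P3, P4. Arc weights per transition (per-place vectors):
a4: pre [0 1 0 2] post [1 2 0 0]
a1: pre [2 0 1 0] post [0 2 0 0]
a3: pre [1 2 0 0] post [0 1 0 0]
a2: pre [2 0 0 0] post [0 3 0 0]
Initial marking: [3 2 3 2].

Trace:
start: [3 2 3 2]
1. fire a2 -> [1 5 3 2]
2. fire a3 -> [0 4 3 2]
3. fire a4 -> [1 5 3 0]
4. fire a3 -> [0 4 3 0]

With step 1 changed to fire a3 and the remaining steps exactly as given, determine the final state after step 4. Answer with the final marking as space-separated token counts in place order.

2 1 3 0

(re-executing from step 1 with the substitution; state before step 1: [3 2 3 2])
1. fire a3 -> [2 1 3 2]
2. fire a3 -> [2 1 3 2]
3. fire a4 -> [3 2 3 0]
4. fire a3 -> [2 1 3 0]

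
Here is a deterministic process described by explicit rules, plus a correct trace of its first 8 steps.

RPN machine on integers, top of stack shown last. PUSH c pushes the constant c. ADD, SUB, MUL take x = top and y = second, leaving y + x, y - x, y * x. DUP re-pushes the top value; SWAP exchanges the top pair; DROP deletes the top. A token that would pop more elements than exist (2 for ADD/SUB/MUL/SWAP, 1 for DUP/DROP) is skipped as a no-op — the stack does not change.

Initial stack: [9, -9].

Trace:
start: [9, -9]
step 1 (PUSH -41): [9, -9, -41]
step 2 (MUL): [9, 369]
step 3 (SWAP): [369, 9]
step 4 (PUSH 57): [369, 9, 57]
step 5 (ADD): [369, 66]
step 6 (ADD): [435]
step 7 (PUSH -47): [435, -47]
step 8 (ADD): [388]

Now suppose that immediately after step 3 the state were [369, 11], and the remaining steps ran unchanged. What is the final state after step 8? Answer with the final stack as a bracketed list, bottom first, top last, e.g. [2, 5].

[390]

state after step 3 := [369, 11]
step 4 (PUSH 57): [369, 11, 57]
step 5 (ADD): [369, 68]
step 6 (ADD): [437]
step 7 (PUSH -47): [437, -47]
step 8 (ADD): [390]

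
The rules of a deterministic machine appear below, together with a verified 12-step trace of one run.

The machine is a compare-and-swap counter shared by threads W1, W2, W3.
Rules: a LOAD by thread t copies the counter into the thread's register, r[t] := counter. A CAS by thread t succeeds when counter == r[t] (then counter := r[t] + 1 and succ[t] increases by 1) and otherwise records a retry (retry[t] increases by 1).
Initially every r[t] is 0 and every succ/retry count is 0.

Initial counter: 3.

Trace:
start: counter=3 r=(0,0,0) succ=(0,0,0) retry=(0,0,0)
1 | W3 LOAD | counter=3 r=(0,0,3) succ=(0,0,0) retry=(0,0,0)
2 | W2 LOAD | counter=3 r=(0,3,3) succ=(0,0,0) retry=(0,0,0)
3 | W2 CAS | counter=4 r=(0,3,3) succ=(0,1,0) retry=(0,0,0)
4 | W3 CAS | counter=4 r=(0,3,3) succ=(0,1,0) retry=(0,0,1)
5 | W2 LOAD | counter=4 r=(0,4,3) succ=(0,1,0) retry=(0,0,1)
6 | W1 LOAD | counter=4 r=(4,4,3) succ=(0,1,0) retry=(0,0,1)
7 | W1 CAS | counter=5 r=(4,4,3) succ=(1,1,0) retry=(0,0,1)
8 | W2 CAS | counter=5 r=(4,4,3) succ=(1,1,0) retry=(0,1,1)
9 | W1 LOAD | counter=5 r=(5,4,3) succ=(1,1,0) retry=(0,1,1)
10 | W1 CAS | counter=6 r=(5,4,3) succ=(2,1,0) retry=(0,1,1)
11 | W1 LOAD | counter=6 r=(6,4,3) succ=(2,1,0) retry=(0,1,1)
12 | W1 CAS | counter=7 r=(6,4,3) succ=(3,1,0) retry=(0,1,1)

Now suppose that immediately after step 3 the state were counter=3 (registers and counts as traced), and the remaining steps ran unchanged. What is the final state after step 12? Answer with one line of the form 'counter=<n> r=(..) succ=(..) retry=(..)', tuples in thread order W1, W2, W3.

counter=7 r=(6,4,3) succ=(3,1,1) retry=(0,1,0)

state after step 3 := counter=3 r=(0,3,3) succ=(0,1,0) retry=(0,0,0)
4 | W3 CAS | counter=4 r=(0,3,3) succ=(0,1,1) retry=(0,0,0)
5 | W2 LOAD | counter=4 r=(0,4,3) succ=(0,1,1) retry=(0,0,0)
6 | W1 LOAD | counter=4 r=(4,4,3) succ=(0,1,1) retry=(0,0,0)
7 | W1 CAS | counter=5 r=(4,4,3) succ=(1,1,1) retry=(0,0,0)
8 | W2 CAS | counter=5 r=(4,4,3) succ=(1,1,1) retry=(0,1,0)
9 | W1 LOAD | counter=5 r=(5,4,3) succ=(1,1,1) retry=(0,1,0)
10 | W1 CAS | counter=6 r=(5,4,3) succ=(2,1,1) retry=(0,1,0)
11 | W1 LOAD | counter=6 r=(6,4,3) succ=(2,1,1) retry=(0,1,0)
12 | W1 CAS | counter=7 r=(6,4,3) succ=(3,1,1) retry=(0,1,0)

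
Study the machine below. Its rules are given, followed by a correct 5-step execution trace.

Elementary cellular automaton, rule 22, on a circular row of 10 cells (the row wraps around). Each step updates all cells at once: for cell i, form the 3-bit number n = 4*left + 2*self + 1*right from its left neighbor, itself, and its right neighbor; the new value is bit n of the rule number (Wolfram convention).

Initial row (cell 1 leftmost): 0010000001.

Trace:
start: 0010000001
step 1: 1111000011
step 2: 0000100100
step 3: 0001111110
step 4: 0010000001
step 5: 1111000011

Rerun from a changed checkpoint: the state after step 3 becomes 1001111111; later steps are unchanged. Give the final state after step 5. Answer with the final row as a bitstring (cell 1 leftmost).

state after step 3 := 1001111111
step 4: 0110000000
step 5: 1001000000

1001000000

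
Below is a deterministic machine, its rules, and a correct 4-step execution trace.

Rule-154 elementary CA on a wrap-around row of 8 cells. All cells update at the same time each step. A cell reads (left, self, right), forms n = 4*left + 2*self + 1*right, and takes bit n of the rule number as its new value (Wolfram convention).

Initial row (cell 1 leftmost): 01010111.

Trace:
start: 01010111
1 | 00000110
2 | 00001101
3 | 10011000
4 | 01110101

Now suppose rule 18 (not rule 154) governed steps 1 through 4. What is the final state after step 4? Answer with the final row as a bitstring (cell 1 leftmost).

(re-executing steps 1..4 under rule 18; state before step 1: 01010111)
1 | 00000000
2 | 00000000
3 | 00000000
4 | 00000000

00000000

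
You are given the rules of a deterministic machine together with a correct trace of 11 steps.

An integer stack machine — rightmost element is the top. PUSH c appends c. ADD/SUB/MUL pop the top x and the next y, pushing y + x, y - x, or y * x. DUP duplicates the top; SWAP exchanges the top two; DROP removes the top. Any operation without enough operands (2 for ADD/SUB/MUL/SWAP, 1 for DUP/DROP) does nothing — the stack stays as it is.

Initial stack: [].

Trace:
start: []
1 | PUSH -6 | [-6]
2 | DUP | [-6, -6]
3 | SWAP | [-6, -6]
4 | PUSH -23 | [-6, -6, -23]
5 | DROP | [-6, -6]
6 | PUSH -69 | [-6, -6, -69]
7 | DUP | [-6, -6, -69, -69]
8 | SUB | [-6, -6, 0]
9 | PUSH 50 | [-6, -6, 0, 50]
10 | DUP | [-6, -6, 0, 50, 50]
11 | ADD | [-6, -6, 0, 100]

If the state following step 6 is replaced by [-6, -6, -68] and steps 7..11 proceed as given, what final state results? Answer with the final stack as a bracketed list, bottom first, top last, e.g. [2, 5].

[-6, -6, 0, 100]

state after step 6 := [-6, -6, -68]
7 | DUP | [-6, -6, -68, -68]
8 | SUB | [-6, -6, 0]
9 | PUSH 50 | [-6, -6, 0, 50]
10 | DUP | [-6, -6, 0, 50, 50]
11 | ADD | [-6, -6, 0, 100]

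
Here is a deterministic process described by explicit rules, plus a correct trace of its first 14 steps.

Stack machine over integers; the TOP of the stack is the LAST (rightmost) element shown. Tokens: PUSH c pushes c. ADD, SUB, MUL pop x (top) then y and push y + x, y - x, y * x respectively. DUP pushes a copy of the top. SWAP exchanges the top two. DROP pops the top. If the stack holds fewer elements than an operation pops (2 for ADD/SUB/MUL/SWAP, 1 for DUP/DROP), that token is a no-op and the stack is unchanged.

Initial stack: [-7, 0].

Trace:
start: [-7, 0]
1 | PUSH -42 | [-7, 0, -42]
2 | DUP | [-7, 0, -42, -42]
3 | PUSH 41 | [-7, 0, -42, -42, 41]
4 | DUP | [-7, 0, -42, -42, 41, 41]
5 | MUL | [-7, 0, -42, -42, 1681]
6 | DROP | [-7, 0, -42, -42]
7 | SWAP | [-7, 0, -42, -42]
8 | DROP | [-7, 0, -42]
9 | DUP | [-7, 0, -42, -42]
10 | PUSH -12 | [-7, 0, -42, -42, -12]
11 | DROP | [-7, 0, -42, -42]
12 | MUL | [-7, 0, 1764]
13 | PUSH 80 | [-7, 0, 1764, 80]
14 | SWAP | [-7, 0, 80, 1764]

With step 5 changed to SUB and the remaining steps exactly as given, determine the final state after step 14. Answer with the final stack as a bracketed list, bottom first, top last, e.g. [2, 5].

(re-executing from step 5 with the substitution; state before step 5: [-7, 0, -42, -42, 41, 41])
5 | SUB | [-7, 0, -42, -42, 0]
6 | DROP | [-7, 0, -42, -42]
7 | SWAP | [-7, 0, -42, -42]
8 | DROP | [-7, 0, -42]
9 | DUP | [-7, 0, -42, -42]
10 | PUSH -12 | [-7, 0, -42, -42, -12]
11 | DROP | [-7, 0, -42, -42]
12 | MUL | [-7, 0, 1764]
13 | PUSH 80 | [-7, 0, 1764, 80]
14 | SWAP | [-7, 0, 80, 1764]

[-7, 0, 80, 1764]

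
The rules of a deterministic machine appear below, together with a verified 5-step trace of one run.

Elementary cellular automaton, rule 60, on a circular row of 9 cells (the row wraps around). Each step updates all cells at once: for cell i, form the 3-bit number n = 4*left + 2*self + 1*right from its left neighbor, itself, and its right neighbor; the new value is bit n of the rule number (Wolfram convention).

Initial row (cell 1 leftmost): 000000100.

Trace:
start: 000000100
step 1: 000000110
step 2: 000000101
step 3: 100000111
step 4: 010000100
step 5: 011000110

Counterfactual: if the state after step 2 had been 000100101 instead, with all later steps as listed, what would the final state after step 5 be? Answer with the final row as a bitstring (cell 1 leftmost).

011111010

state after step 2 := 000100101
step 3: 100110111
step 4: 010101100
step 5: 011111010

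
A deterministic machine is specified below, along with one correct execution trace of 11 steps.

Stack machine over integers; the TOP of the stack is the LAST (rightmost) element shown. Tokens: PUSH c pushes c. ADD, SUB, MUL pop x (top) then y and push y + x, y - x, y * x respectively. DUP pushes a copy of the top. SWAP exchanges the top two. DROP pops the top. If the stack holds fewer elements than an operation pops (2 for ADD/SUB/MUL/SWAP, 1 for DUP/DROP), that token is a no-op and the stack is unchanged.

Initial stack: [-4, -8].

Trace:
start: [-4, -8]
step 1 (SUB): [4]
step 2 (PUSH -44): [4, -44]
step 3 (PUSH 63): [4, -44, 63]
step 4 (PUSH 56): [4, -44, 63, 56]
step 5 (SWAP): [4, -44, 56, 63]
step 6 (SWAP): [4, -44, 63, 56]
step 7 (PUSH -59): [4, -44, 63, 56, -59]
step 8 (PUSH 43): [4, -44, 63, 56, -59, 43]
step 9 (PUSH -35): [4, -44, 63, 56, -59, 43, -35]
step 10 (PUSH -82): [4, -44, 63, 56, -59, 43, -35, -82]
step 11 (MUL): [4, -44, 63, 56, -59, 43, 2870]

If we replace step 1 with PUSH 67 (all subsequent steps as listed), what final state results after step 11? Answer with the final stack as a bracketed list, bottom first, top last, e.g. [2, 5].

[-4, -8, 67, -44, 63, 56, -59, 43, 2870]

(re-executing from step 1 with the substitution; state before step 1: [-4, -8])
step 1 (PUSH 67): [-4, -8, 67]
step 2 (PUSH -44): [-4, -8, 67, -44]
step 3 (PUSH 63): [-4, -8, 67, -44, 63]
step 4 (PUSH 56): [-4, -8, 67, -44, 63, 56]
step 5 (SWAP): [-4, -8, 67, -44, 56, 63]
step 6 (SWAP): [-4, -8, 67, -44, 63, 56]
step 7 (PUSH -59): [-4, -8, 67, -44, 63, 56, -59]
step 8 (PUSH 43): [-4, -8, 67, -44, 63, 56, -59, 43]
step 9 (PUSH -35): [-4, -8, 67, -44, 63, 56, -59, 43, -35]
step 10 (PUSH -82): [-4, -8, 67, -44, 63, 56, -59, 43, -35, -82]
step 11 (MUL): [-4, -8, 67, -44, 63, 56, -59, 43, 2870]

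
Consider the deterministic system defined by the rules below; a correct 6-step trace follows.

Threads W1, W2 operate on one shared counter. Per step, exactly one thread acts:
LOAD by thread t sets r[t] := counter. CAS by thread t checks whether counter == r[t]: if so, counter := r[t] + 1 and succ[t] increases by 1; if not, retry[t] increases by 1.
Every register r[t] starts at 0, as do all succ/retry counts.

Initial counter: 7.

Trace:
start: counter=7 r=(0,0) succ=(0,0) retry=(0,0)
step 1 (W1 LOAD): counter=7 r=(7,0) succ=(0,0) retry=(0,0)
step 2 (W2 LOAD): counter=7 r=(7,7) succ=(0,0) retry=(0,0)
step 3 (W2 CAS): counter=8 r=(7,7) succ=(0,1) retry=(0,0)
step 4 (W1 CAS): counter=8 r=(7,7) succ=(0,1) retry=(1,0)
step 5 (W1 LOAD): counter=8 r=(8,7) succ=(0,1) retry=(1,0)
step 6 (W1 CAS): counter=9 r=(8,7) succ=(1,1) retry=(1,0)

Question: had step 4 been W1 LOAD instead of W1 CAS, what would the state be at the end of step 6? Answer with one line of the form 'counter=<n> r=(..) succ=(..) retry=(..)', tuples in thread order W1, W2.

counter=9 r=(8,7) succ=(1,1) retry=(0,0)

(re-executing from step 4 with the substitution; state before step 4: counter=8 r=(7,7) succ=(0,1) retry=(0,0))
step 4 (W1 LOAD): counter=8 r=(8,7) succ=(0,1) retry=(0,0)
step 5 (W1 LOAD): counter=8 r=(8,7) succ=(0,1) retry=(0,0)
step 6 (W1 CAS): counter=9 r=(8,7) succ=(1,1) retry=(0,0)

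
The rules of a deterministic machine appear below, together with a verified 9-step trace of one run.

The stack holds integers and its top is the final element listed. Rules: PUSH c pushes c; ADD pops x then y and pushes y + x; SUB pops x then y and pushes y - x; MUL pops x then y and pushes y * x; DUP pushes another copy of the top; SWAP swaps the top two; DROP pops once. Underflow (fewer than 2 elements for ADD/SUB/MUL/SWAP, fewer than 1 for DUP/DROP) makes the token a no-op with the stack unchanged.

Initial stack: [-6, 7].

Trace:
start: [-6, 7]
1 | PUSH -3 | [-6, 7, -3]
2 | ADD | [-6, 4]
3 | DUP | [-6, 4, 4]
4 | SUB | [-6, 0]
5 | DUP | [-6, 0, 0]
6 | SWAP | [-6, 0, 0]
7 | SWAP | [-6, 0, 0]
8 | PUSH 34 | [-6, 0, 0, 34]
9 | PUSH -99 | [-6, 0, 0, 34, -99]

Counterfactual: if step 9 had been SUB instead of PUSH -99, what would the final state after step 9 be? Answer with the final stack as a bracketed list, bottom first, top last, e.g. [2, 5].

(re-executing from step 9 with the substitution; state before step 9: [-6, 0, 0, 34])
9 | SUB | [-6, 0, -34]

[-6, 0, -34]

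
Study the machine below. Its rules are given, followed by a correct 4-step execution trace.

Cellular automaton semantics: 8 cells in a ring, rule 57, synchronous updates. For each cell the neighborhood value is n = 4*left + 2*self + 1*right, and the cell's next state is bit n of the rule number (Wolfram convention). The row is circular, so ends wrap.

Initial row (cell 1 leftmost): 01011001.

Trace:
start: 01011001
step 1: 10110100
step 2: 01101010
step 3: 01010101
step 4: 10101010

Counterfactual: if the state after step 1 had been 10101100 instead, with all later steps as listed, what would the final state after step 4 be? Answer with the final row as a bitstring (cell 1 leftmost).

state after step 1 := 10101100
step 2: 01011010
step 3: 00110101
step 4: 10101010

10101010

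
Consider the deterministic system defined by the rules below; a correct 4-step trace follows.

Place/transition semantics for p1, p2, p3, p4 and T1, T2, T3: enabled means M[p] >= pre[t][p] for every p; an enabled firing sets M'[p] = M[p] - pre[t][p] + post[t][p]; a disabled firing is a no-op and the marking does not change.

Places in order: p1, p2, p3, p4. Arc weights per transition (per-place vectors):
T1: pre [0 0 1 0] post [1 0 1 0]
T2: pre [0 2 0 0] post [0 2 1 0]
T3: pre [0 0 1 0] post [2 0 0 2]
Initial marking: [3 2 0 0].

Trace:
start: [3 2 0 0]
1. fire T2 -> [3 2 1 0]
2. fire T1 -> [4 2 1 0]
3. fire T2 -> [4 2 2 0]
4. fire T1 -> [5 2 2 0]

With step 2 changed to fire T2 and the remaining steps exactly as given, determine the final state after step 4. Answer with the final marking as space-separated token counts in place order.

(re-executing from step 2 with the substitution; state before step 2: [3 2 1 0])
2. fire T2 -> [3 2 2 0]
3. fire T2 -> [3 2 3 0]
4. fire T1 -> [4 2 3 0]

4 2 3 0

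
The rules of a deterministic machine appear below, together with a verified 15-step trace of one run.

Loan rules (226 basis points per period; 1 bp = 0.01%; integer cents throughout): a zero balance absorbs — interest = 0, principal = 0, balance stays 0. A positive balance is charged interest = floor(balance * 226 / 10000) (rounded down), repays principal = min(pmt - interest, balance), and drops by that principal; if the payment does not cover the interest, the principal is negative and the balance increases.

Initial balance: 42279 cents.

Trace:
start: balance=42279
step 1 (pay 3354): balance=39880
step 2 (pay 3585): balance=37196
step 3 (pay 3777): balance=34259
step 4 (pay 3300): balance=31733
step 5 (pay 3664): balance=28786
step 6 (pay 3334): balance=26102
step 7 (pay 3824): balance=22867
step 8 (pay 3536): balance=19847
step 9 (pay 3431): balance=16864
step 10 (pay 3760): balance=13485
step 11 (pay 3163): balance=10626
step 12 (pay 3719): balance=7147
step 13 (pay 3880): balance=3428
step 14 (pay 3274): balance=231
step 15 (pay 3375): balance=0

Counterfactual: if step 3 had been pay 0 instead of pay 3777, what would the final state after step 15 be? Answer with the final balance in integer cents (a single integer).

1800

(re-executing from step 3 with the substitution; state before step 3: balance=37196)
step 3 (pay 0): balance=38036
step 4 (pay 3300): balance=35595
step 5 (pay 3664): balance=32735
step 6 (pay 3334): balance=30140
step 7 (pay 3824): balance=26997
step 8 (pay 3536): balance=24071
step 9 (pay 3431): balance=21184
step 10 (pay 3760): balance=17902
step 11 (pay 3163): balance=15143
step 12 (pay 3719): balance=11766
step 13 (pay 3880): balance=8151
step 14 (pay 3274): balance=5061
step 15 (pay 3375): balance=1800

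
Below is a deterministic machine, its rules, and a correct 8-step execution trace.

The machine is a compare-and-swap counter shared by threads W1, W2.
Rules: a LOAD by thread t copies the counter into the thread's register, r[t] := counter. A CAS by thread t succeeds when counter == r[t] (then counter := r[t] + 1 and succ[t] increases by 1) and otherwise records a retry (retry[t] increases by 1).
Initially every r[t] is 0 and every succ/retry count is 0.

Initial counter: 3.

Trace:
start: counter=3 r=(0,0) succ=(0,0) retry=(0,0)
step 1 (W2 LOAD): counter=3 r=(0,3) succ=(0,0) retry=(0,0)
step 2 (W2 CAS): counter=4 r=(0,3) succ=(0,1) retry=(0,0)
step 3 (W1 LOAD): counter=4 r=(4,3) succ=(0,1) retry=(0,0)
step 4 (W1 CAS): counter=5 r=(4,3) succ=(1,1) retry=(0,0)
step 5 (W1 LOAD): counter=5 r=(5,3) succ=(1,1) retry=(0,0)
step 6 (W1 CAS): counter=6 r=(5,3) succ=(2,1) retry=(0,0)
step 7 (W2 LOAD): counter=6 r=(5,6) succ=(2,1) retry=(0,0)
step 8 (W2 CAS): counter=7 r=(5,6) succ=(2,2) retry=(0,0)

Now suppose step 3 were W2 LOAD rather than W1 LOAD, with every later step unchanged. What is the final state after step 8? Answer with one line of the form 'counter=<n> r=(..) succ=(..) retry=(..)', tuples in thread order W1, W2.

(re-executing from step 3 with the substitution; state before step 3: counter=4 r=(0,3) succ=(0,1) retry=(0,0))
step 3 (W2 LOAD): counter=4 r=(0,4) succ=(0,1) retry=(0,0)
step 4 (W1 CAS): counter=4 r=(0,4) succ=(0,1) retry=(1,0)
step 5 (W1 LOAD): counter=4 r=(4,4) succ=(0,1) retry=(1,0)
step 6 (W1 CAS): counter=5 r=(4,4) succ=(1,1) retry=(1,0)
step 7 (W2 LOAD): counter=5 r=(4,5) succ=(1,1) retry=(1,0)
step 8 (W2 CAS): counter=6 r=(4,5) succ=(1,2) retry=(1,0)

counter=6 r=(4,5) succ=(1,2) retry=(1,0)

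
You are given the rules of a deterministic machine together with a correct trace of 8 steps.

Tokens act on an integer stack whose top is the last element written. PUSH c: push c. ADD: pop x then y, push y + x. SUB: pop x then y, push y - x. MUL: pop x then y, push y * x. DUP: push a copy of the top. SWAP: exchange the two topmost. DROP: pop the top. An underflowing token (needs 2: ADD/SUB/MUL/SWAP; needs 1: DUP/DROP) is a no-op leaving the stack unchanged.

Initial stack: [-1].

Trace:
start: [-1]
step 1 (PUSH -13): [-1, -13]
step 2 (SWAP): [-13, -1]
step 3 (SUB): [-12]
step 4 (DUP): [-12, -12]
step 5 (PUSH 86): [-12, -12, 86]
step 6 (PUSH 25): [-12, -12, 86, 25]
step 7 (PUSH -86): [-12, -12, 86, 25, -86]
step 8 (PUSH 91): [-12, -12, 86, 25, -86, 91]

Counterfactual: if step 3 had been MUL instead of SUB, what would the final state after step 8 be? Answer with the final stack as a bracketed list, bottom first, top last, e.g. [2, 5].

(re-executing from step 3 with the substitution; state before step 3: [-13, -1])
step 3 (MUL): [13]
step 4 (DUP): [13, 13]
step 5 (PUSH 86): [13, 13, 86]
step 6 (PUSH 25): [13, 13, 86, 25]
step 7 (PUSH -86): [13, 13, 86, 25, -86]
step 8 (PUSH 91): [13, 13, 86, 25, -86, 91]

[13, 13, 86, 25, -86, 91]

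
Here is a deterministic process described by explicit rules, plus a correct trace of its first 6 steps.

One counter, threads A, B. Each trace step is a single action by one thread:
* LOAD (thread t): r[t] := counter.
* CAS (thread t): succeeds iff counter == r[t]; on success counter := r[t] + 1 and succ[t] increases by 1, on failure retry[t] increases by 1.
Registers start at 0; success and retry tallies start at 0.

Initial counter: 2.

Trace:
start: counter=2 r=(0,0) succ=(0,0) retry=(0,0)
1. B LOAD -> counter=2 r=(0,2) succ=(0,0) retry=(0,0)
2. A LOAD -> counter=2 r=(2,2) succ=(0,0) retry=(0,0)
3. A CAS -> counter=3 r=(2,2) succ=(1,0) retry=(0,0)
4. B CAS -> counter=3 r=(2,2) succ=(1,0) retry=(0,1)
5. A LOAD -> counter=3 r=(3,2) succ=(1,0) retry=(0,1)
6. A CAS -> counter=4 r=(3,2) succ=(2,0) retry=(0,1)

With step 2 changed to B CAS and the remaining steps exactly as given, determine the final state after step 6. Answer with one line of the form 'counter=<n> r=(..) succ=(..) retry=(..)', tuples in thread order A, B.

(re-executing from step 2 with the substitution; state before step 2: counter=2 r=(0,2) succ=(0,0) retry=(0,0))
2. B CAS -> counter=3 r=(0,2) succ=(0,1) retry=(0,0)
3. A CAS -> counter=3 r=(0,2) succ=(0,1) retry=(1,0)
4. B CAS -> counter=3 r=(0,2) succ=(0,1) retry=(1,1)
5. A LOAD -> counter=3 r=(3,2) succ=(0,1) retry=(1,1)
6. A CAS -> counter=4 r=(3,2) succ=(1,1) retry=(1,1)

counter=4 r=(3,2) succ=(1,1) retry=(1,1)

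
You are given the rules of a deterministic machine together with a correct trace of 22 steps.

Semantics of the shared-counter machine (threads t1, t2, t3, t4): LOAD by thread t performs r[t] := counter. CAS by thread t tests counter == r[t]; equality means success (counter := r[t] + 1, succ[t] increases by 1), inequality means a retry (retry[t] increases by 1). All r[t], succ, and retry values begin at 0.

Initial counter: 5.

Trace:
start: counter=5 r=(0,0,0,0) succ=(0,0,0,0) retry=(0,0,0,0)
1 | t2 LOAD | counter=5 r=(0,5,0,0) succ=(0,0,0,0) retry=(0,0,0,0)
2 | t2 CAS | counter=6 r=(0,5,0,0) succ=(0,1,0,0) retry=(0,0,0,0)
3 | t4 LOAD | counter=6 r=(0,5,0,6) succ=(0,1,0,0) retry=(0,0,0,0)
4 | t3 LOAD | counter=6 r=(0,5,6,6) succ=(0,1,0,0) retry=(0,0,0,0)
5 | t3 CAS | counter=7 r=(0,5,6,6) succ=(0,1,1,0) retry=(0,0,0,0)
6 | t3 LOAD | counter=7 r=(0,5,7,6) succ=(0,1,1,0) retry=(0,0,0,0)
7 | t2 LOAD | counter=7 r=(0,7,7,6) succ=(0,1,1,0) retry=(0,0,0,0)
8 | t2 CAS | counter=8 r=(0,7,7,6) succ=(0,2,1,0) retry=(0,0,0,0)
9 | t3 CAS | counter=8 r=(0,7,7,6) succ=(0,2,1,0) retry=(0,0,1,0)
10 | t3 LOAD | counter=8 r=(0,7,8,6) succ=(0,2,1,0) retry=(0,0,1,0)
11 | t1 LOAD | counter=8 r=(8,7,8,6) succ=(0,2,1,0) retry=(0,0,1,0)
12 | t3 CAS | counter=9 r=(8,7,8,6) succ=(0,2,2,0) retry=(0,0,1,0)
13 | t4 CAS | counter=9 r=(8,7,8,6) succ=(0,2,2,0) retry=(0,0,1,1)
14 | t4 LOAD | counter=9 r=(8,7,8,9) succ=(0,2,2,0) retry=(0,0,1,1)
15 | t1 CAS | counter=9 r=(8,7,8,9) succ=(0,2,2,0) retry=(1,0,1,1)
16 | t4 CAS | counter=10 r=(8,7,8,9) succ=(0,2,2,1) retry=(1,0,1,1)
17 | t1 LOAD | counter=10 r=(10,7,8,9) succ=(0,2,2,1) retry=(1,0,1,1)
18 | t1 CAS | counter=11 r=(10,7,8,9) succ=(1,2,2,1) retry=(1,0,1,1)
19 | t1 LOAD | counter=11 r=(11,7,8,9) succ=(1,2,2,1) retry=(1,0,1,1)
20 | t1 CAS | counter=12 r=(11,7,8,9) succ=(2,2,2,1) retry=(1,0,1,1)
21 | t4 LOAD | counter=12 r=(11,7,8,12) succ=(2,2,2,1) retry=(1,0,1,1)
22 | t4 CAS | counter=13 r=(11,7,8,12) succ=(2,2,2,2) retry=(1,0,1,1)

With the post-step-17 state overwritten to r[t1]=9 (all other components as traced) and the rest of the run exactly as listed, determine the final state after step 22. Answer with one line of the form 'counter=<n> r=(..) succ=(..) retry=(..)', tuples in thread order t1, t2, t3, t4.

state after step 17 := counter=10 r=(9,7,8,9) succ=(0,2,2,1) retry=(1,0,1,1)
18 | t1 CAS | counter=10 r=(9,7,8,9) succ=(0,2,2,1) retry=(2,0,1,1)
19 | t1 LOAD | counter=10 r=(10,7,8,9) succ=(0,2,2,1) retry=(2,0,1,1)
20 | t1 CAS | counter=11 r=(10,7,8,9) succ=(1,2,2,1) retry=(2,0,1,1)
21 | t4 LOAD | counter=11 r=(10,7,8,11) succ=(1,2,2,1) retry=(2,0,1,1)
22 | t4 CAS | counter=12 r=(10,7,8,11) succ=(1,2,2,2) retry=(2,0,1,1)

counter=12 r=(10,7,8,11) succ=(1,2,2,2) retry=(2,0,1,1)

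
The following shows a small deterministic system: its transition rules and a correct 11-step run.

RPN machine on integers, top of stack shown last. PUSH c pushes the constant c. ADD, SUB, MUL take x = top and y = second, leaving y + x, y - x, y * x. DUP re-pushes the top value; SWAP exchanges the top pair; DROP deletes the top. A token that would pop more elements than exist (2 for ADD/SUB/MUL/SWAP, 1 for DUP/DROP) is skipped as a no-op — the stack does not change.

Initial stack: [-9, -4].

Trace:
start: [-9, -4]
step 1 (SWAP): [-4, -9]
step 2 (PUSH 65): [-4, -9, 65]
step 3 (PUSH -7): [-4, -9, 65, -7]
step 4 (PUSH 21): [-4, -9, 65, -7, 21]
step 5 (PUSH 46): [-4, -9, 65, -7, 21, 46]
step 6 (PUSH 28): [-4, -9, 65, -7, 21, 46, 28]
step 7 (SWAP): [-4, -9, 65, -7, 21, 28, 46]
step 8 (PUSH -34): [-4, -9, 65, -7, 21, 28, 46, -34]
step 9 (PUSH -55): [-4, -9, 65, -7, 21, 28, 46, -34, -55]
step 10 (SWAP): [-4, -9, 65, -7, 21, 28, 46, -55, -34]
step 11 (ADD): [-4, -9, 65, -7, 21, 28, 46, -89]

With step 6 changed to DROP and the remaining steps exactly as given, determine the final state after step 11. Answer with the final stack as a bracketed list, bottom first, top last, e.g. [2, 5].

(re-executing from step 6 with the substitution; state before step 6: [-4, -9, 65, -7, 21, 46])
step 6 (DROP): [-4, -9, 65, -7, 21]
step 7 (SWAP): [-4, -9, 65, 21, -7]
step 8 (PUSH -34): [-4, -9, 65, 21, -7, -34]
step 9 (PUSH -55): [-4, -9, 65, 21, -7, -34, -55]
step 10 (SWAP): [-4, -9, 65, 21, -7, -55, -34]
step 11 (ADD): [-4, -9, 65, 21, -7, -89]

[-4, -9, 65, 21, -7, -89]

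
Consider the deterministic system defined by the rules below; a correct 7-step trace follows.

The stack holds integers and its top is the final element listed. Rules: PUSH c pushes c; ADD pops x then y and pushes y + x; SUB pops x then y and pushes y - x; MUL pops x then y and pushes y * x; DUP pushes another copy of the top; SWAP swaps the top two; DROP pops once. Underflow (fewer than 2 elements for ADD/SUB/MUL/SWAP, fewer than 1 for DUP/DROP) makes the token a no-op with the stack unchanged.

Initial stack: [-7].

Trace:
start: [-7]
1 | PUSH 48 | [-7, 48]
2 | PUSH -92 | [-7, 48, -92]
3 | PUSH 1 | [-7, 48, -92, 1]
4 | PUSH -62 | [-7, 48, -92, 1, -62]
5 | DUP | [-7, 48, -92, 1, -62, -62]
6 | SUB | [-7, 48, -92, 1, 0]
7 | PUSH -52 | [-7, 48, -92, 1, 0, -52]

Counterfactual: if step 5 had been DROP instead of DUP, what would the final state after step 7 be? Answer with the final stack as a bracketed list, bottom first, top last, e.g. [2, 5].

(re-executing from step 5 with the substitution; state before step 5: [-7, 48, -92, 1, -62])
5 | DROP | [-7, 48, -92, 1]
6 | SUB | [-7, 48, -93]
7 | PUSH -52 | [-7, 48, -93, -52]

[-7, 48, -93, -52]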